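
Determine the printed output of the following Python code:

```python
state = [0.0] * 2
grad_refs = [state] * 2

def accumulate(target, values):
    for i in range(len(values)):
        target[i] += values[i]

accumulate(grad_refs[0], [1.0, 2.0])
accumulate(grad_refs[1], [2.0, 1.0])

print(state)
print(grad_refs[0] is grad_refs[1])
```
[3.0, 3.0]
True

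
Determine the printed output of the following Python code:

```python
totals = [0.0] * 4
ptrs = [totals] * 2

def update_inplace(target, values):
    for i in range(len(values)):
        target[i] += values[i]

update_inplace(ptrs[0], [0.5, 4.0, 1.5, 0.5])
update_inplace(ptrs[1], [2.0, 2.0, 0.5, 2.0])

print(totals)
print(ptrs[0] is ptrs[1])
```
[2.5, 6.0, 2.0, 2.5]
True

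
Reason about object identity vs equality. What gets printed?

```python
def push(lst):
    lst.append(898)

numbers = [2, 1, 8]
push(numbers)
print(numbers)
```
[2, 1, 8, 898]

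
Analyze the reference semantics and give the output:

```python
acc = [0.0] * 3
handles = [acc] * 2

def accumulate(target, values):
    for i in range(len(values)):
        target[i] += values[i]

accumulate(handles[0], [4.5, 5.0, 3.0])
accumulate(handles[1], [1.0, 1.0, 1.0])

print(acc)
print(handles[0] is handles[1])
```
[5.5, 6.0, 4.0]
True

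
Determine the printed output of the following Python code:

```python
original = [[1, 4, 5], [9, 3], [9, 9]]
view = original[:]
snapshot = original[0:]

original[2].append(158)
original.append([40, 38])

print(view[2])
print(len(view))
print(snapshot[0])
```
[9, 9, 158]
3
[1, 4, 5]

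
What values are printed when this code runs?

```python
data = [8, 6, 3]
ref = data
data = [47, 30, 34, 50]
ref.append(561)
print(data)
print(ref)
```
[47, 30, 34, 50]
[8, 6, 3, 561]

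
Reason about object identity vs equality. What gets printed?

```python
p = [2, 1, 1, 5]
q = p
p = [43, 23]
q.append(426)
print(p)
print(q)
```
[43, 23]
[2, 1, 1, 5, 426]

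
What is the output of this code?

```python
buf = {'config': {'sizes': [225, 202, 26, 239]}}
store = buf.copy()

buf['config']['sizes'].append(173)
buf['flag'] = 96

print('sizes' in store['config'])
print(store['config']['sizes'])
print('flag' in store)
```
True
[225, 202, 26, 239, 173]
False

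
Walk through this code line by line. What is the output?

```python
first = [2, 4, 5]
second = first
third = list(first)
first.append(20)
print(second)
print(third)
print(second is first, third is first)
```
[2, 4, 5, 20]
[2, 4, 5]
True False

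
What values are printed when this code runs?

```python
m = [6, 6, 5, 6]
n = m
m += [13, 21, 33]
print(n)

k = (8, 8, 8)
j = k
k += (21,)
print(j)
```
[6, 6, 5, 6, 13, 21, 33]
(8, 8, 8)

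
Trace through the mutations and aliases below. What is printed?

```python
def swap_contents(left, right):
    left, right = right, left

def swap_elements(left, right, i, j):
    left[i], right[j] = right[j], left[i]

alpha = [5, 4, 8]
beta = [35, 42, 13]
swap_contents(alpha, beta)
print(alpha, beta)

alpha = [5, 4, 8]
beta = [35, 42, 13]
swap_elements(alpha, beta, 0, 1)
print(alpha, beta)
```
[5, 4, 8] [35, 42, 13]
[42, 4, 8] [35, 5, 13]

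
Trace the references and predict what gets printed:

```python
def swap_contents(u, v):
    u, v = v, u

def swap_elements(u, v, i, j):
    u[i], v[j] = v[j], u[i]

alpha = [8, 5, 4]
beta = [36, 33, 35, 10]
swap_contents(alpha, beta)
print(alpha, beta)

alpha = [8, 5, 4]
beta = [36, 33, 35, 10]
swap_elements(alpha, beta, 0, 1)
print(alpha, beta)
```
[8, 5, 4] [36, 33, 35, 10]
[33, 5, 4] [36, 8, 35, 10]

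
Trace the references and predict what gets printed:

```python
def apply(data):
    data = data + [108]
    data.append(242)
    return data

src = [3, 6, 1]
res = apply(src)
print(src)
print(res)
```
[3, 6, 1]
[3, 6, 1, 108, 242]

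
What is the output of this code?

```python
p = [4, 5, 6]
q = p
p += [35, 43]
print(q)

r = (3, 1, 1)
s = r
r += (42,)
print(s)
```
[4, 5, 6, 35, 43]
(3, 1, 1)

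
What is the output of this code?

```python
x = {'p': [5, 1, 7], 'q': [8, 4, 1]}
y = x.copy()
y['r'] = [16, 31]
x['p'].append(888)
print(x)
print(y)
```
{'p': [5, 1, 7, 888], 'q': [8, 4, 1]}
{'p': [5, 1, 7, 888], 'q': [8, 4, 1], 'r': [16, 31]}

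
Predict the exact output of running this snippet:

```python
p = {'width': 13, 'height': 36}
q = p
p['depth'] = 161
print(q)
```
{'width': 13, 'height': 36, 'depth': 161}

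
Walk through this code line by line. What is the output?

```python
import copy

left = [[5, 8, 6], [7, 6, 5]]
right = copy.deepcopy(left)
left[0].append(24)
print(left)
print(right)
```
[[5, 8, 6, 24], [7, 6, 5]]
[[5, 8, 6], [7, 6, 5]]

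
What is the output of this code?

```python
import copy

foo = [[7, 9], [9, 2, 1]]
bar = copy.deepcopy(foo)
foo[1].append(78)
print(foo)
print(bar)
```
[[7, 9], [9, 2, 1, 78]]
[[7, 9], [9, 2, 1]]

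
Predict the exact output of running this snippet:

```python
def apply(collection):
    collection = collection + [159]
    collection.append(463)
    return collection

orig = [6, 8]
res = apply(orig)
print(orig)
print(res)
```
[6, 8]
[6, 8, 159, 463]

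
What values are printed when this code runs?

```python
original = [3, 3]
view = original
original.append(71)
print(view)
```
[3, 3, 71]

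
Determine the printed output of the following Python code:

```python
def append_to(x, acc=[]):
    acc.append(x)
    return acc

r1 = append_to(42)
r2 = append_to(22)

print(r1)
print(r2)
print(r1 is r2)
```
[42, 22]
[42, 22]
True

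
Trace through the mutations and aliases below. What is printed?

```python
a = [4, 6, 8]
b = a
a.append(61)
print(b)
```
[4, 6, 8, 61]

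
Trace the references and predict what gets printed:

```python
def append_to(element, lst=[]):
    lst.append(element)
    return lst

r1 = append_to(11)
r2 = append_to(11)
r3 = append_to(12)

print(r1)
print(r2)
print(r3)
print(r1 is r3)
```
[11, 11, 12]
[11, 11, 12]
[11, 11, 12]
True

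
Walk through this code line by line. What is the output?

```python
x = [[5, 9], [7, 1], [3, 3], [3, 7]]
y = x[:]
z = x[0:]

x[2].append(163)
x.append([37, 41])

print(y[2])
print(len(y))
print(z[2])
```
[3, 3, 163]
4
[3, 3, 163]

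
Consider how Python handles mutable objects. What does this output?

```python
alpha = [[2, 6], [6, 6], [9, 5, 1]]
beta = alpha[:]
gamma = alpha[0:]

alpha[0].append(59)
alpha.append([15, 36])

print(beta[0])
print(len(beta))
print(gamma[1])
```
[2, 6, 59]
3
[6, 6]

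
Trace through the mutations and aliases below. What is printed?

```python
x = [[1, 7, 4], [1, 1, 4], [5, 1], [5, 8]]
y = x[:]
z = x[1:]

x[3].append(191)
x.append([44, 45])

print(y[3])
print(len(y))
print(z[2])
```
[5, 8, 191]
4
[5, 8, 191]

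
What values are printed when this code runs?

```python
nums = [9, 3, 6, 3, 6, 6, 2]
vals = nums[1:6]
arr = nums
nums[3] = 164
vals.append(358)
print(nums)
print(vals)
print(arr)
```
[9, 3, 6, 164, 6, 6, 2]
[3, 6, 3, 6, 6, 358]
[9, 3, 6, 164, 6, 6, 2]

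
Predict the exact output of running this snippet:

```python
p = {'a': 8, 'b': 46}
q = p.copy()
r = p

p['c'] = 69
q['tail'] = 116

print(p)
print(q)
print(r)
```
{'a': 8, 'b': 46, 'c': 69}
{'a': 8, 'b': 46, 'tail': 116}
{'a': 8, 'b': 46, 'c': 69}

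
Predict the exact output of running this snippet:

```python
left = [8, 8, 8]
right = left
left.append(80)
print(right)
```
[8, 8, 8, 80]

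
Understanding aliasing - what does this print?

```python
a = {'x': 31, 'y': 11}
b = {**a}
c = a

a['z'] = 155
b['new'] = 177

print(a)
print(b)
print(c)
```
{'x': 31, 'y': 11, 'z': 155}
{'x': 31, 'y': 11, 'new': 177}
{'x': 31, 'y': 11, 'z': 155}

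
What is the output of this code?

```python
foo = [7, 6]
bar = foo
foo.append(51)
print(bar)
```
[7, 6, 51]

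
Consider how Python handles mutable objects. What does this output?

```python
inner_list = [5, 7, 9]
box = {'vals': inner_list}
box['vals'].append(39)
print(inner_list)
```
[5, 7, 9, 39]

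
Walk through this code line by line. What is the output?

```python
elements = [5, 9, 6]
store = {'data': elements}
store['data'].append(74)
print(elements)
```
[5, 9, 6, 74]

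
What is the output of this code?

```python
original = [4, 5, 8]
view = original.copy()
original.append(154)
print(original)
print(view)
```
[4, 5, 8, 154]
[4, 5, 8]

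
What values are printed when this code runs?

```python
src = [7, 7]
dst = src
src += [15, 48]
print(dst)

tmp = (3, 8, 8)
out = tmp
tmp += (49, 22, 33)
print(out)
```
[7, 7, 15, 48]
(3, 8, 8)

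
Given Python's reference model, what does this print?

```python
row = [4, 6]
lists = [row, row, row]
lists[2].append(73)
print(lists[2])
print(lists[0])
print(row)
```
[4, 6, 73]
[4, 6, 73]
[4, 6, 73]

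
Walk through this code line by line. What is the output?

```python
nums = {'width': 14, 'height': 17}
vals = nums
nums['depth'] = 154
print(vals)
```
{'width': 14, 'height': 17, 'depth': 154}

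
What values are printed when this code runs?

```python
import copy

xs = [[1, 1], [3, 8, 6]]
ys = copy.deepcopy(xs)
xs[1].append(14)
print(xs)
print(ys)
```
[[1, 1], [3, 8, 6, 14]]
[[1, 1], [3, 8, 6]]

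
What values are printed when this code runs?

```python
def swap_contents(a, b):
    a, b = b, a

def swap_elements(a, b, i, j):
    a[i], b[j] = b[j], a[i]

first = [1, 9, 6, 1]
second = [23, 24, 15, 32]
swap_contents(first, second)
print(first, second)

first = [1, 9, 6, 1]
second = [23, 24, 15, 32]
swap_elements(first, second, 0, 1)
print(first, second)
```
[1, 9, 6, 1] [23, 24, 15, 32]
[24, 9, 6, 1] [23, 1, 15, 32]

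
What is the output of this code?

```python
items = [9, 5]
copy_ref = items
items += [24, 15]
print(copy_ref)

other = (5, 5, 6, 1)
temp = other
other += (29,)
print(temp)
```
[9, 5, 24, 15]
(5, 5, 6, 1)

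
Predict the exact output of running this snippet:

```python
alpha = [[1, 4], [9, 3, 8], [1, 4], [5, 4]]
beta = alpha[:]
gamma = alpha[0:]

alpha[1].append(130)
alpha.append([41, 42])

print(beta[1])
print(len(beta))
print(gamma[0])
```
[9, 3, 8, 130]
4
[1, 4]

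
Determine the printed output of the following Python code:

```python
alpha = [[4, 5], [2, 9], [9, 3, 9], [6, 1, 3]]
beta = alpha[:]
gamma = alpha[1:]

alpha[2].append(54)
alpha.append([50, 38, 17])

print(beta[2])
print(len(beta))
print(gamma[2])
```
[9, 3, 9, 54]
4
[6, 1, 3]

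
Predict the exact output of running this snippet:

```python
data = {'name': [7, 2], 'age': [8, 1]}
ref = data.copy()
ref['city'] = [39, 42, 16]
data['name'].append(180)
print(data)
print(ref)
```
{'name': [7, 2, 180], 'age': [8, 1]}
{'name': [7, 2, 180], 'age': [8, 1], 'city': [39, 42, 16]}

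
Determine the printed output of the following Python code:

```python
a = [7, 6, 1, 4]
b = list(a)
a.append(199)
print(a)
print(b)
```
[7, 6, 1, 4, 199]
[7, 6, 1, 4]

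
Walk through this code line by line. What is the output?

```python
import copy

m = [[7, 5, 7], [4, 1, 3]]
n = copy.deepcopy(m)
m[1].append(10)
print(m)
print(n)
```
[[7, 5, 7], [4, 1, 3, 10]]
[[7, 5, 7], [4, 1, 3]]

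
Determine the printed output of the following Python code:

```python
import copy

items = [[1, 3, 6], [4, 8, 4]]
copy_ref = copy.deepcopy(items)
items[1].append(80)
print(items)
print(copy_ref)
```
[[1, 3, 6], [4, 8, 4, 80]]
[[1, 3, 6], [4, 8, 4]]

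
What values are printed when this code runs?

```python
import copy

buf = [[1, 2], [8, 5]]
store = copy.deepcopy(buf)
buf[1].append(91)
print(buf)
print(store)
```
[[1, 2], [8, 5, 91]]
[[1, 2], [8, 5]]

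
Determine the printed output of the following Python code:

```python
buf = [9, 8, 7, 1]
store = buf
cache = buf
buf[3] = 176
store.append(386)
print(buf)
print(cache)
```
[9, 8, 7, 176, 386]
[9, 8, 7, 176, 386]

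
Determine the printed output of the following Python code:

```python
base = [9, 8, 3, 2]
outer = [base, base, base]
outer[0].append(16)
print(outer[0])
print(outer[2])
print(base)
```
[9, 8, 3, 2, 16]
[9, 8, 3, 2, 16]
[9, 8, 3, 2, 16]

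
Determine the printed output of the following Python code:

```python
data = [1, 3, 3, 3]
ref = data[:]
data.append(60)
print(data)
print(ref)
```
[1, 3, 3, 3, 60]
[1, 3, 3, 3]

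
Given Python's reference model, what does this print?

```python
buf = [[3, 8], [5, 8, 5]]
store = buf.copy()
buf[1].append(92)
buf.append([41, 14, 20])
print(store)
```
[[3, 8], [5, 8, 5, 92]]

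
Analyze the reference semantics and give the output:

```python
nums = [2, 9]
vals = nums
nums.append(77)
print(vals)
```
[2, 9, 77]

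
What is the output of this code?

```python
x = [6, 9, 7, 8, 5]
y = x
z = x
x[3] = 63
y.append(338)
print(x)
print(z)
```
[6, 9, 7, 63, 5, 338]
[6, 9, 7, 63, 5, 338]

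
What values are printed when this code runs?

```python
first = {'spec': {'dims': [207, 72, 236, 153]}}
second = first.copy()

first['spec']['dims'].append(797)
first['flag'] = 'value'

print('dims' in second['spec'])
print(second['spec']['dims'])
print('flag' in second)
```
True
[207, 72, 236, 153, 797]
False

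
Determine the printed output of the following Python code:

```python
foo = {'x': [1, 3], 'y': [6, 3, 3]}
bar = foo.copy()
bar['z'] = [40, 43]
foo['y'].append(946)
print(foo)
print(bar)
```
{'x': [1, 3], 'y': [6, 3, 3, 946]}
{'x': [1, 3], 'y': [6, 3, 3, 946], 'z': [40, 43]}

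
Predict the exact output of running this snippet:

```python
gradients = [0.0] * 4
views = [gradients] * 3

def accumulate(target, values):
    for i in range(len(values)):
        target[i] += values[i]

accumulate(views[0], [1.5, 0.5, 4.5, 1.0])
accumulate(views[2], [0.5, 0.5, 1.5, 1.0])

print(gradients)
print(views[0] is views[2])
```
[2.0, 1.0, 6.0, 2.0]
True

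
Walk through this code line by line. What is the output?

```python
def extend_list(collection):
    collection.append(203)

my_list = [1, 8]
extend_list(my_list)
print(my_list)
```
[1, 8, 203]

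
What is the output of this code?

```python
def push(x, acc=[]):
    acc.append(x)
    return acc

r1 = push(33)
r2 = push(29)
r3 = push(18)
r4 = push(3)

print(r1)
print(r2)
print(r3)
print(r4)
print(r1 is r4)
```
[33, 29, 18, 3]
[33, 29, 18, 3]
[33, 29, 18, 3]
[33, 29, 18, 3]
True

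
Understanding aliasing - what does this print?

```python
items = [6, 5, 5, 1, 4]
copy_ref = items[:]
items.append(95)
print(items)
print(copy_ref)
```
[6, 5, 5, 1, 4, 95]
[6, 5, 5, 1, 4]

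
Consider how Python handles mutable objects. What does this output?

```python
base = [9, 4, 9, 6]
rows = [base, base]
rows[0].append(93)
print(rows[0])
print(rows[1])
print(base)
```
[9, 4, 9, 6, 93]
[9, 4, 9, 6, 93]
[9, 4, 9, 6, 93]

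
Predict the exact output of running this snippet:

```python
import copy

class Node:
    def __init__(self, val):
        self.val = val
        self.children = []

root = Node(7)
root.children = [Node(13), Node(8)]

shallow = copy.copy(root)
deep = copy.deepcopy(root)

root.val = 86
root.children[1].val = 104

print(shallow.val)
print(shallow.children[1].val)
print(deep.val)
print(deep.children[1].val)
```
7
104
7
8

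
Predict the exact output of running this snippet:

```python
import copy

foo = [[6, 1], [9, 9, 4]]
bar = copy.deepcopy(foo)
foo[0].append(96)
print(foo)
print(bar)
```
[[6, 1, 96], [9, 9, 4]]
[[6, 1], [9, 9, 4]]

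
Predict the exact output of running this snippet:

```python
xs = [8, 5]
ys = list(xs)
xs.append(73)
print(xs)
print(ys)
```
[8, 5, 73]
[8, 5]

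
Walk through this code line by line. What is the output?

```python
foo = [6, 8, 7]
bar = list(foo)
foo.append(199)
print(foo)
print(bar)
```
[6, 8, 7, 199]
[6, 8, 7]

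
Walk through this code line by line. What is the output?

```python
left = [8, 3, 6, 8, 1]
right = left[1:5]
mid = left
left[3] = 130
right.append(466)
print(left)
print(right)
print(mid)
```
[8, 3, 6, 130, 1]
[3, 6, 8, 1, 466]
[8, 3, 6, 130, 1]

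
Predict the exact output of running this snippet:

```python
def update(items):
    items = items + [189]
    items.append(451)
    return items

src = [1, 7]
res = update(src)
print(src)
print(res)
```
[1, 7]
[1, 7, 189, 451]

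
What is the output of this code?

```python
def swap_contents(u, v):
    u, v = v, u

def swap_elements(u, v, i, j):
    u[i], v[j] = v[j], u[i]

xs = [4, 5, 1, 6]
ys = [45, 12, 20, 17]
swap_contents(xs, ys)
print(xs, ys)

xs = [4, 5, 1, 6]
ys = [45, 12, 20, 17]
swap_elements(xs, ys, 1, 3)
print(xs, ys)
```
[4, 5, 1, 6] [45, 12, 20, 17]
[4, 17, 1, 6] [45, 12, 20, 5]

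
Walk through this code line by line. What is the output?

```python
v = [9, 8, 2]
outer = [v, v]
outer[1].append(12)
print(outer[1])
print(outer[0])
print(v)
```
[9, 8, 2, 12]
[9, 8, 2, 12]
[9, 8, 2, 12]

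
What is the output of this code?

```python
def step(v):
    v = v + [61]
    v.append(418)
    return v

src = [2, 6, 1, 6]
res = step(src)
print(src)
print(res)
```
[2, 6, 1, 6]
[2, 6, 1, 6, 61, 418]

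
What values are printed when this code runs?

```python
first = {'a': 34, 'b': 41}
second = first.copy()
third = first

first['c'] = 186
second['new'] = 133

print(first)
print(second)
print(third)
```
{'a': 34, 'b': 41, 'c': 186}
{'a': 34, 'b': 41, 'new': 133}
{'a': 34, 'b': 41, 'c': 186}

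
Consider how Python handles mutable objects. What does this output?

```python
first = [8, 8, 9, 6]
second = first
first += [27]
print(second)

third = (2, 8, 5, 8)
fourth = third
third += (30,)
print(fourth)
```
[8, 8, 9, 6, 27]
(2, 8, 5, 8)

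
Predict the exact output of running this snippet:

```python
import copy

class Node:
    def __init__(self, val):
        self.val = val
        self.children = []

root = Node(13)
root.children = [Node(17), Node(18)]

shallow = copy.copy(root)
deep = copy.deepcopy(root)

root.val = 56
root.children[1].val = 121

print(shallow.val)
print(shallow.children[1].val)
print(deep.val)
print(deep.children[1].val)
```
13
121
13
18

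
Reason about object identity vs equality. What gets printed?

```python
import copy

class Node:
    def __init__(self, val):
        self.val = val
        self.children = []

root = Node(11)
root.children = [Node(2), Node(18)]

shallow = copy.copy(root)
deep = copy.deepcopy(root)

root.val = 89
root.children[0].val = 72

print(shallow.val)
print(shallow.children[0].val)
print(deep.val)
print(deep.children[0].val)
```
11
72
11
2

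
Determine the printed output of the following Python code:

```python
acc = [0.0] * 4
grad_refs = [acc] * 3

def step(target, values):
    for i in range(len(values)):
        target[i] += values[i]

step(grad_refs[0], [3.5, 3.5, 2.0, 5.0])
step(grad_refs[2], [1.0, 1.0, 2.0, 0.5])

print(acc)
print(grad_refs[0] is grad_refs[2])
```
[4.5, 4.5, 4.0, 5.5]
True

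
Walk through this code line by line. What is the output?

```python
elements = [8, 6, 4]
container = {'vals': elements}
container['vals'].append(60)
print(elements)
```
[8, 6, 4, 60]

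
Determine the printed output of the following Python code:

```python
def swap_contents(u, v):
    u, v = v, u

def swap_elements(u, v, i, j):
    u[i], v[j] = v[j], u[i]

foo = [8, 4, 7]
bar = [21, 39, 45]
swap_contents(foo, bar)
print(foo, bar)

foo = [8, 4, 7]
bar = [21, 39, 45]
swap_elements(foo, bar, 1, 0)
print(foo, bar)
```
[8, 4, 7] [21, 39, 45]
[8, 21, 7] [4, 39, 45]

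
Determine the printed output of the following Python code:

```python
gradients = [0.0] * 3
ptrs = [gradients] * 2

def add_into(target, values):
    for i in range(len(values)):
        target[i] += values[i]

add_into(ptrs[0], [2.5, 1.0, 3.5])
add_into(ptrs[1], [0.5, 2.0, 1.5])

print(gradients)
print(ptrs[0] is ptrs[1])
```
[3.0, 3.0, 5.0]
True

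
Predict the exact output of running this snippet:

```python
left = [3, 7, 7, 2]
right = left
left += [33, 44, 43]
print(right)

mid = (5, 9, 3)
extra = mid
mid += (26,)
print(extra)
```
[3, 7, 7, 2, 33, 44, 43]
(5, 9, 3)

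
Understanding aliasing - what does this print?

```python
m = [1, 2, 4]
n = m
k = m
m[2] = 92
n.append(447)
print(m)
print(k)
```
[1, 2, 92, 447]
[1, 2, 92, 447]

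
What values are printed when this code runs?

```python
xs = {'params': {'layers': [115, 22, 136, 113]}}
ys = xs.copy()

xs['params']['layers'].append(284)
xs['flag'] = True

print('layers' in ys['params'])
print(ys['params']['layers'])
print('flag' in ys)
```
True
[115, 22, 136, 113, 284]
False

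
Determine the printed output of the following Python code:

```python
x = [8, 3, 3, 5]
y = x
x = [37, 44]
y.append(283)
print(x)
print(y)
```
[37, 44]
[8, 3, 3, 5, 283]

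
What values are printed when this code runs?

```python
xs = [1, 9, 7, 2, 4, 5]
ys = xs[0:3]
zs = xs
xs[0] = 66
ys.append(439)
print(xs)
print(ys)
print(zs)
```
[66, 9, 7, 2, 4, 5]
[1, 9, 7, 439]
[66, 9, 7, 2, 4, 5]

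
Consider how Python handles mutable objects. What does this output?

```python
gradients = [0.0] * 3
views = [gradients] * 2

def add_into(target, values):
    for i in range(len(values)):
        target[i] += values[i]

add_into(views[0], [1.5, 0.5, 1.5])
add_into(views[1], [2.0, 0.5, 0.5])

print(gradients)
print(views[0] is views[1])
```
[3.5, 1.0, 2.0]
True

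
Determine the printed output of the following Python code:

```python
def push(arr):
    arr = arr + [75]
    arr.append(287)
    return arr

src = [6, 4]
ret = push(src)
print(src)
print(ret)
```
[6, 4]
[6, 4, 75, 287]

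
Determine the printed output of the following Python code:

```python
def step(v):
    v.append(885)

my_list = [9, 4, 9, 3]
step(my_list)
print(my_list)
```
[9, 4, 9, 3, 885]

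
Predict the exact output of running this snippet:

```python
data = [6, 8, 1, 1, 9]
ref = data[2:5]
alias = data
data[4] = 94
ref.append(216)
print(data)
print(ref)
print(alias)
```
[6, 8, 1, 1, 94]
[1, 1, 9, 216]
[6, 8, 1, 1, 94]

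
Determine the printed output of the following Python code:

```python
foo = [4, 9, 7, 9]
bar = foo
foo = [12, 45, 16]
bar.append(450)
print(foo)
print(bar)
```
[12, 45, 16]
[4, 9, 7, 9, 450]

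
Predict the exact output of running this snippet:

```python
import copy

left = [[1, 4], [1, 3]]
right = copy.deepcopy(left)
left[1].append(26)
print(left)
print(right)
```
[[1, 4], [1, 3, 26]]
[[1, 4], [1, 3]]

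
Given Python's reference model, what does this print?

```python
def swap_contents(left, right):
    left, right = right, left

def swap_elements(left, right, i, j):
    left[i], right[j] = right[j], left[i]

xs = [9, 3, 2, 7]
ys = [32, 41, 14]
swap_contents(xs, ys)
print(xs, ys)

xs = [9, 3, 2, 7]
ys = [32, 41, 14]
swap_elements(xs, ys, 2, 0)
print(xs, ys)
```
[9, 3, 2, 7] [32, 41, 14]
[9, 3, 32, 7] [2, 41, 14]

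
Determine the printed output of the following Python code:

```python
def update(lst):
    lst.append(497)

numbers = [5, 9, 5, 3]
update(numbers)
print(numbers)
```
[5, 9, 5, 3, 497]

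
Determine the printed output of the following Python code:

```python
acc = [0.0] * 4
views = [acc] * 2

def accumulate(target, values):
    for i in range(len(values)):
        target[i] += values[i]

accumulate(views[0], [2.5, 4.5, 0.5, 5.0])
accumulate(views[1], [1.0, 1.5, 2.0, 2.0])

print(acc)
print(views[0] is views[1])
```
[3.5, 6.0, 2.5, 7.0]
True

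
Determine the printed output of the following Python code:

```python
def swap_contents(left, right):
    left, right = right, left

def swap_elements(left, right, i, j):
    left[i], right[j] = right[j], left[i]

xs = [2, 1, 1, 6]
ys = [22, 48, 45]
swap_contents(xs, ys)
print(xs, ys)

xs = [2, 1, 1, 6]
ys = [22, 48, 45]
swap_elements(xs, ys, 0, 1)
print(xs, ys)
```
[2, 1, 1, 6] [22, 48, 45]
[48, 1, 1, 6] [22, 2, 45]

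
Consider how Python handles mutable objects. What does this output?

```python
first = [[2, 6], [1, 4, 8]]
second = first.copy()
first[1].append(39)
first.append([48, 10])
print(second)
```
[[2, 6], [1, 4, 8, 39]]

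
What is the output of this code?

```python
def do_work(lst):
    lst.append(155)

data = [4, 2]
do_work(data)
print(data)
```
[4, 2, 155]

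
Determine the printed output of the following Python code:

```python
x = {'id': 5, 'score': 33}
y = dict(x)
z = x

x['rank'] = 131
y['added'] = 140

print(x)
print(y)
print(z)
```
{'id': 5, 'score': 33, 'rank': 131}
{'id': 5, 'score': 33, 'added': 140}
{'id': 5, 'score': 33, 'rank': 131}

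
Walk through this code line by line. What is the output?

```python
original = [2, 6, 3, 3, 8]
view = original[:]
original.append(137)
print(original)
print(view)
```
[2, 6, 3, 3, 8, 137]
[2, 6, 3, 3, 8]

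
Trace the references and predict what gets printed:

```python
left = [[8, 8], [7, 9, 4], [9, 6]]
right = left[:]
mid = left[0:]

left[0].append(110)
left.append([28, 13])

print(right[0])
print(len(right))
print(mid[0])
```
[8, 8, 110]
3
[8, 8, 110]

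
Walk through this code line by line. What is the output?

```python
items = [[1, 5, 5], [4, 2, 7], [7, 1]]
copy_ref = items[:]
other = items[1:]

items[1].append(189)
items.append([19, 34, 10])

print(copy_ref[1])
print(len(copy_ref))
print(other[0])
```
[4, 2, 7, 189]
3
[4, 2, 7, 189]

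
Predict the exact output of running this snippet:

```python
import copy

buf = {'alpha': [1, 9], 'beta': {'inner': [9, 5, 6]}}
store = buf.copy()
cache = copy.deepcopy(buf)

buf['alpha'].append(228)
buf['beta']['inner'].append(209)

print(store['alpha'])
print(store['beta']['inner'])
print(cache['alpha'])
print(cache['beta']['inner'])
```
[1, 9, 228]
[9, 5, 6, 209]
[1, 9]
[9, 5, 6]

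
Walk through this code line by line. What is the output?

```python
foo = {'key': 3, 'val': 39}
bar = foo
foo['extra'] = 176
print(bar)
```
{'key': 3, 'val': 39, 'extra': 176}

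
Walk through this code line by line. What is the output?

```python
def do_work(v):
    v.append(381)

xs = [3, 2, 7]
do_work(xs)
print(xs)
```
[3, 2, 7, 381]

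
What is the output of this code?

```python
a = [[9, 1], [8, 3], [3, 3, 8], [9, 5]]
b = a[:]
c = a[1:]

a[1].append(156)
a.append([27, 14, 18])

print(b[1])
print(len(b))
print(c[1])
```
[8, 3, 156]
4
[3, 3, 8]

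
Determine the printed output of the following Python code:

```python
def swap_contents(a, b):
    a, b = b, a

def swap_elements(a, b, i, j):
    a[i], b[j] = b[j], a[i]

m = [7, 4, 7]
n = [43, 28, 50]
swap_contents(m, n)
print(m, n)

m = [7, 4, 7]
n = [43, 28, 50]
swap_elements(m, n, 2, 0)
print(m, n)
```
[7, 4, 7] [43, 28, 50]
[7, 4, 43] [7, 28, 50]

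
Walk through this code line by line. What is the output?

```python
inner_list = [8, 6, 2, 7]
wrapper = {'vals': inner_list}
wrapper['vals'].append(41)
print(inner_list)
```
[8, 6, 2, 7, 41]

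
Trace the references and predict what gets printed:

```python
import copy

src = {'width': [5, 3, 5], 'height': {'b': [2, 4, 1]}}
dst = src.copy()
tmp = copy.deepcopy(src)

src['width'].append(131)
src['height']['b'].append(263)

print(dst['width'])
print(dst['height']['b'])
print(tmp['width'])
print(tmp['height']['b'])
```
[5, 3, 5, 131]
[2, 4, 1, 263]
[5, 3, 5]
[2, 4, 1]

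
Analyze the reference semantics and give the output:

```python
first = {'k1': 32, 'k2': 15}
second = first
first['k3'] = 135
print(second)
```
{'k1': 32, 'k2': 15, 'k3': 135}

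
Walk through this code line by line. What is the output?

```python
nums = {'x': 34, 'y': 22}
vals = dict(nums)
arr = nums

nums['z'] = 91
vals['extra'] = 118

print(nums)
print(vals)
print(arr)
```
{'x': 34, 'y': 22, 'z': 91}
{'x': 34, 'y': 22, 'extra': 118}
{'x': 34, 'y': 22, 'z': 91}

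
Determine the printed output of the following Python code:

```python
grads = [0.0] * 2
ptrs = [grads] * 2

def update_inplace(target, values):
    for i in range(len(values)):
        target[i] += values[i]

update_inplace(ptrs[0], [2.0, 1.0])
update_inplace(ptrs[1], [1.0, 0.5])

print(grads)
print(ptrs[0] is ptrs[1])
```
[3.0, 1.5]
True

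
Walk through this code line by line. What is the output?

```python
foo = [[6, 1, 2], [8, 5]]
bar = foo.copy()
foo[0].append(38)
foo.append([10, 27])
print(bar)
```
[[6, 1, 2, 38], [8, 5]]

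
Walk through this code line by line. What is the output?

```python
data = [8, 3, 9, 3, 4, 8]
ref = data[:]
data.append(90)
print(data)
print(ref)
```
[8, 3, 9, 3, 4, 8, 90]
[8, 3, 9, 3, 4, 8]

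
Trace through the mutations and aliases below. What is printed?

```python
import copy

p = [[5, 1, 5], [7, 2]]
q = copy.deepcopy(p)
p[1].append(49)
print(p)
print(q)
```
[[5, 1, 5], [7, 2, 49]]
[[5, 1, 5], [7, 2]]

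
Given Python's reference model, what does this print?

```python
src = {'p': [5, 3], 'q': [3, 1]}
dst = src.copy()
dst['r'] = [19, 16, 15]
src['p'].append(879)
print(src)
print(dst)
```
{'p': [5, 3, 879], 'q': [3, 1]}
{'p': [5, 3, 879], 'q': [3, 1], 'r': [19, 16, 15]}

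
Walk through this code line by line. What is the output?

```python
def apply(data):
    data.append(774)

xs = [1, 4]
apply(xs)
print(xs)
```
[1, 4, 774]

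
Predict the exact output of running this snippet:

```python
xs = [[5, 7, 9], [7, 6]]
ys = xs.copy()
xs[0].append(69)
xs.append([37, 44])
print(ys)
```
[[5, 7, 9, 69], [7, 6]]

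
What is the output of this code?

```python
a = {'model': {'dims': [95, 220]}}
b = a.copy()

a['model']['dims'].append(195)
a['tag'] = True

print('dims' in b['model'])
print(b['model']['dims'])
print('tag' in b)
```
True
[95, 220, 195]
False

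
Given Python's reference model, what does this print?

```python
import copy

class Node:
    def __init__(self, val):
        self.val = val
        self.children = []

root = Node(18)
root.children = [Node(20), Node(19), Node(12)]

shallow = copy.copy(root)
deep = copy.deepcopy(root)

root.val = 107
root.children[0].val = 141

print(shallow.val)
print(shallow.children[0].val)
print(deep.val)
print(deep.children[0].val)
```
18
141
18
20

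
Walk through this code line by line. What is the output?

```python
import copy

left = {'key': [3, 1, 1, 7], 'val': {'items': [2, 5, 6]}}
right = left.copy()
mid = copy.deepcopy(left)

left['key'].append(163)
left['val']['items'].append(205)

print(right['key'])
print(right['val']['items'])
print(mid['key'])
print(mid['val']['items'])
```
[3, 1, 1, 7, 163]
[2, 5, 6, 205]
[3, 1, 1, 7]
[2, 5, 6]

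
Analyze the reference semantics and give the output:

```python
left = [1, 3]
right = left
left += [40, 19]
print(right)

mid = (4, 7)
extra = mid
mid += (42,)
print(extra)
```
[1, 3, 40, 19]
(4, 7)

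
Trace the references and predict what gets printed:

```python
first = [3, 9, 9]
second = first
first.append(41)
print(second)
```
[3, 9, 9, 41]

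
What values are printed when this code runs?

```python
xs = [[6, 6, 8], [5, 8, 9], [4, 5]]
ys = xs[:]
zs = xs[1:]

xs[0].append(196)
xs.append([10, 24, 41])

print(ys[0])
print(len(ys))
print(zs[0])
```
[6, 6, 8, 196]
3
[5, 8, 9]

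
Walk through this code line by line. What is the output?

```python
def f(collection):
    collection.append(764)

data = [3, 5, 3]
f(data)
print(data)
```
[3, 5, 3, 764]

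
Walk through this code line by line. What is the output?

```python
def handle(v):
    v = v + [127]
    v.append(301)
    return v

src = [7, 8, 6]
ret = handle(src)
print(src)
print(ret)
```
[7, 8, 6]
[7, 8, 6, 127, 301]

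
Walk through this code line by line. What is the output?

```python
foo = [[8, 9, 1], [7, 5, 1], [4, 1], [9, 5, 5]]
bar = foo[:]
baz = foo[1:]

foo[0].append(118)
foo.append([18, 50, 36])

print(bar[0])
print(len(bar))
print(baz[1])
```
[8, 9, 1, 118]
4
[4, 1]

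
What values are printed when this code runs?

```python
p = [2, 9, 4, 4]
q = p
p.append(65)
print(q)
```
[2, 9, 4, 4, 65]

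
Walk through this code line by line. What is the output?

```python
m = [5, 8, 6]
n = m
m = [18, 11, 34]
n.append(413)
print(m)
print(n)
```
[18, 11, 34]
[5, 8, 6, 413]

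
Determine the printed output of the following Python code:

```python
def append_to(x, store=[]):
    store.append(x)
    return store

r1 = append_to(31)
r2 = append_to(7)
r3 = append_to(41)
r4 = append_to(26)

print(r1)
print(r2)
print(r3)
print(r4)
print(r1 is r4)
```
[31, 7, 41, 26]
[31, 7, 41, 26]
[31, 7, 41, 26]
[31, 7, 41, 26]
True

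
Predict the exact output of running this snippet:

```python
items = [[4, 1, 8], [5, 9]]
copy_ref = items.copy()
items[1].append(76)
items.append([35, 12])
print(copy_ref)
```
[[4, 1, 8], [5, 9, 76]]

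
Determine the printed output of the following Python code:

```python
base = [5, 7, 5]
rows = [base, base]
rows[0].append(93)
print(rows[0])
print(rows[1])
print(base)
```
[5, 7, 5, 93]
[5, 7, 5, 93]
[5, 7, 5, 93]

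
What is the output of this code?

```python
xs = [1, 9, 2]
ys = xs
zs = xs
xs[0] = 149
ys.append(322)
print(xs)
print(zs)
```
[149, 9, 2, 322]
[149, 9, 2, 322]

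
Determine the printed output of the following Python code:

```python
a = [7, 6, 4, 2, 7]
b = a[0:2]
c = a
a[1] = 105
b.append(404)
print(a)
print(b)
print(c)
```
[7, 105, 4, 2, 7]
[7, 6, 404]
[7, 105, 4, 2, 7]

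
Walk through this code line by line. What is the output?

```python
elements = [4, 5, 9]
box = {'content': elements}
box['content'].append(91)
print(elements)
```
[4, 5, 9, 91]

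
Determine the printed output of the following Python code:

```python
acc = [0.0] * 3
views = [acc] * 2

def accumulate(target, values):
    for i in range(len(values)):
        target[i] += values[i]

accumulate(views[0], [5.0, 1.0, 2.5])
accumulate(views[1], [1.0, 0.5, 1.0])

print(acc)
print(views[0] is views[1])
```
[6.0, 1.5, 3.5]
True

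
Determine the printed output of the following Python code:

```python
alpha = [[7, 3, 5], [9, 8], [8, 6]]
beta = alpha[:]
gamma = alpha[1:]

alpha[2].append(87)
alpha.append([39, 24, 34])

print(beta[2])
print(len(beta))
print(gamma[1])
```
[8, 6, 87]
3
[8, 6, 87]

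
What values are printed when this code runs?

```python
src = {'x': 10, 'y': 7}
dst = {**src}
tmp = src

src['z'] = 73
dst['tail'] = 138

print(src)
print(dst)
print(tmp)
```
{'x': 10, 'y': 7, 'z': 73}
{'x': 10, 'y': 7, 'tail': 138}
{'x': 10, 'y': 7, 'z': 73}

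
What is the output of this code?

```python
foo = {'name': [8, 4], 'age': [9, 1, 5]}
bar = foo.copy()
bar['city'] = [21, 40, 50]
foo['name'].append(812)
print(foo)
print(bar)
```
{'name': [8, 4, 812], 'age': [9, 1, 5]}
{'name': [8, 4, 812], 'age': [9, 1, 5], 'city': [21, 40, 50]}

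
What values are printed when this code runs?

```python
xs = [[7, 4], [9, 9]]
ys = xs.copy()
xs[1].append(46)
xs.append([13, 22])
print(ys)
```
[[7, 4], [9, 9, 46]]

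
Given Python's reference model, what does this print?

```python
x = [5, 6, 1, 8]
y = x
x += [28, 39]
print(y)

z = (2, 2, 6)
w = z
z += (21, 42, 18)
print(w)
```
[5, 6, 1, 8, 28, 39]
(2, 2, 6)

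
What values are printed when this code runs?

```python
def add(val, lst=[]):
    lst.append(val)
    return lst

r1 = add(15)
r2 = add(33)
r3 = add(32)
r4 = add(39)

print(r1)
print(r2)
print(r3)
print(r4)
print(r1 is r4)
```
[15, 33, 32, 39]
[15, 33, 32, 39]
[15, 33, 32, 39]
[15, 33, 32, 39]
True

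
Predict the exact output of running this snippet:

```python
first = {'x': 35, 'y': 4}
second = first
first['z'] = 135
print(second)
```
{'x': 35, 'y': 4, 'z': 135}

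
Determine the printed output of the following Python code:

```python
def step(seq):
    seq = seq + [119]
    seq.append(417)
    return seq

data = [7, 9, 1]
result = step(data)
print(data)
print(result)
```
[7, 9, 1]
[7, 9, 1, 119, 417]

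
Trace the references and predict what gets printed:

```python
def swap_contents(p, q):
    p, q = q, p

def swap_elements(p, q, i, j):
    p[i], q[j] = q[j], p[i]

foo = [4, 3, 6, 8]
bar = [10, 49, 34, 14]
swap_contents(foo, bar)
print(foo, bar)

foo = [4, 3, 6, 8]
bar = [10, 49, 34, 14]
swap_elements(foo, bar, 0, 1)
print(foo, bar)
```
[4, 3, 6, 8] [10, 49, 34, 14]
[49, 3, 6, 8] [10, 4, 34, 14]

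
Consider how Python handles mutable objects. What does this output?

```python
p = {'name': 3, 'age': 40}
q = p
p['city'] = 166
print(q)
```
{'name': 3, 'age': 40, 'city': 166}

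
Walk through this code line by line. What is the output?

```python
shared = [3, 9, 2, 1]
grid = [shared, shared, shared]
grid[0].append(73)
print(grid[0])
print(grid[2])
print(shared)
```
[3, 9, 2, 1, 73]
[3, 9, 2, 1, 73]
[3, 9, 2, 1, 73]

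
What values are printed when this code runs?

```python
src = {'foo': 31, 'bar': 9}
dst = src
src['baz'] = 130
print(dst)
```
{'foo': 31, 'bar': 9, 'baz': 130}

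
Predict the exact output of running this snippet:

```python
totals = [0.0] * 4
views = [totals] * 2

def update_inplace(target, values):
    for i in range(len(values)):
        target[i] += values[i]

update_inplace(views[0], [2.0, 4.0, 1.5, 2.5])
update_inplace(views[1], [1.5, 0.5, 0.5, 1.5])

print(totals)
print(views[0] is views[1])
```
[3.5, 4.5, 2.0, 4.0]
True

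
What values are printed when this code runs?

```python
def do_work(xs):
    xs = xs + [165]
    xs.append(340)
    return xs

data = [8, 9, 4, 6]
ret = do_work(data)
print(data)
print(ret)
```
[8, 9, 4, 6]
[8, 9, 4, 6, 165, 340]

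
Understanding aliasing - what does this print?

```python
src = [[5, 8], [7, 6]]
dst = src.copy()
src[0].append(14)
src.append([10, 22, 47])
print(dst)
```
[[5, 8, 14], [7, 6]]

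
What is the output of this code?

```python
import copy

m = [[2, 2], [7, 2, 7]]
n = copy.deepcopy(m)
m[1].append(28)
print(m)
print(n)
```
[[2, 2], [7, 2, 7, 28]]
[[2, 2], [7, 2, 7]]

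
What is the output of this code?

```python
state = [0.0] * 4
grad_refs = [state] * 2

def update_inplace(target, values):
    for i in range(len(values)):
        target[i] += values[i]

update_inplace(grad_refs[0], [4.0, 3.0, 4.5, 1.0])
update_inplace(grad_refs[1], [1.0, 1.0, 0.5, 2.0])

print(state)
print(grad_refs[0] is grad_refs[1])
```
[5.0, 4.0, 5.0, 3.0]
True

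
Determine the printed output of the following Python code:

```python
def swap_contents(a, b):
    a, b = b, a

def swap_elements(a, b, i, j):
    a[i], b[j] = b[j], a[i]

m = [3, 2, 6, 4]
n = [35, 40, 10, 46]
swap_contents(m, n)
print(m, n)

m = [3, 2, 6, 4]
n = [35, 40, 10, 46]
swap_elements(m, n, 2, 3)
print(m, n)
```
[3, 2, 6, 4] [35, 40, 10, 46]
[3, 2, 46, 4] [35, 40, 10, 6]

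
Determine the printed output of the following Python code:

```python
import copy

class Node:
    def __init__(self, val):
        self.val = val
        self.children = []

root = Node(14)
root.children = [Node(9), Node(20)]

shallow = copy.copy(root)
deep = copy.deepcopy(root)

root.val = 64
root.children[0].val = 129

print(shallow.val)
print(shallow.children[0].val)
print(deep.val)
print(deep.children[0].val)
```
14
129
14
9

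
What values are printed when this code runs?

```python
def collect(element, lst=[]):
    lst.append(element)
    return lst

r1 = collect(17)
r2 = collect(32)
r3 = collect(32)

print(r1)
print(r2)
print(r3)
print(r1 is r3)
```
[17, 32, 32]
[17, 32, 32]
[17, 32, 32]
True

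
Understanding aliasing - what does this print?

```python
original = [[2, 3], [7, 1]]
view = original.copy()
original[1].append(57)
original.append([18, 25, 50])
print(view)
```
[[2, 3], [7, 1, 57]]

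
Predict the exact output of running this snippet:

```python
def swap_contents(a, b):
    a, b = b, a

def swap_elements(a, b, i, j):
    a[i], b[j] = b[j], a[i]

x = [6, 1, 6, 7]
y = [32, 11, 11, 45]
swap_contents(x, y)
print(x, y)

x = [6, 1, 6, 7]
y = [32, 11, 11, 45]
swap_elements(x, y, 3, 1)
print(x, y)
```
[6, 1, 6, 7] [32, 11, 11, 45]
[6, 1, 6, 11] [32, 7, 11, 45]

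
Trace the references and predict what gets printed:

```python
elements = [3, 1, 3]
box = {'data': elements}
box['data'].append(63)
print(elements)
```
[3, 1, 3, 63]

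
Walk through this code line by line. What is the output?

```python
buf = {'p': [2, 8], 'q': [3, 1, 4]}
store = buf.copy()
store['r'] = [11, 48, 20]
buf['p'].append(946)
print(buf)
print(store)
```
{'p': [2, 8, 946], 'q': [3, 1, 4]}
{'p': [2, 8, 946], 'q': [3, 1, 4], 'r': [11, 48, 20]}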